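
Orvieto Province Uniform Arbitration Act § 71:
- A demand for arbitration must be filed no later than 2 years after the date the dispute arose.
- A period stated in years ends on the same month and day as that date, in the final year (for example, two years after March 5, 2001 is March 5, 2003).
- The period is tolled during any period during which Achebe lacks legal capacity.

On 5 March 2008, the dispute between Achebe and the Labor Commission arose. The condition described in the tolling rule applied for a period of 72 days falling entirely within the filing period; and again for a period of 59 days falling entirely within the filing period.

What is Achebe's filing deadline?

July 14, 2010

2 years after 5 March 2008 is March 5, 2010.
Tolling adds 72 days: March 5, 2010 + 72 days = May 16, 2010.
Tolling adds 59 days: May 16, 2010 + 59 days = July 14, 2010.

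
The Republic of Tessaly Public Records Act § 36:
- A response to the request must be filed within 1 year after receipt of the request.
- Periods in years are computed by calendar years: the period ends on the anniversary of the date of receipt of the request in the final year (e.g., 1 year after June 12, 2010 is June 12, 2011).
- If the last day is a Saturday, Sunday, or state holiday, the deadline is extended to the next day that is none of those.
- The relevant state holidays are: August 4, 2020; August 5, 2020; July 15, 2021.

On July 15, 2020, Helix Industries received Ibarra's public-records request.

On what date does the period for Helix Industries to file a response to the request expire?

July 16, 2021

1 year after July 15, 2020 is July 15, 2021.
July 15, 2021 is a listed holiday. The next qualifying day is July 16, 2021.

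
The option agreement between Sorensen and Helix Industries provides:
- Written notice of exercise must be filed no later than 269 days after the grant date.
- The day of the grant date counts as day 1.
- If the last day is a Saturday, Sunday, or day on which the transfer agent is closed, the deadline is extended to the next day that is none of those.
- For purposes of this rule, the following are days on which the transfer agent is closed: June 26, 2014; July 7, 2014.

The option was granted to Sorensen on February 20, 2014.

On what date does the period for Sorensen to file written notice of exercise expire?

Counting February 20, 2014 as day 1, day 269 is November 15, 2014.
November 15, 2014 is Saturday; November 16, 2014 is Sunday. The next qualifying day is November 17, 2014.

November 17, 2014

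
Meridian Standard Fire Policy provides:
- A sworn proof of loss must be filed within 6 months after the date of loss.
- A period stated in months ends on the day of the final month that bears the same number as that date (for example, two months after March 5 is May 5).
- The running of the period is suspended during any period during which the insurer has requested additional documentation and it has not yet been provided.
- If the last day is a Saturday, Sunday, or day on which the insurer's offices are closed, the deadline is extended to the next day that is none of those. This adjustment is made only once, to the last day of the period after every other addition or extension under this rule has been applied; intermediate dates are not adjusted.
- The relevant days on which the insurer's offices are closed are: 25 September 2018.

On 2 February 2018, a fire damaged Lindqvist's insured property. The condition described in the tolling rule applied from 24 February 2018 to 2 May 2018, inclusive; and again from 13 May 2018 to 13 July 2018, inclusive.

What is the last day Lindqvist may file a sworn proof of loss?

December 10, 2018

6 months after 2 February 2018 is August 2, 2018.
From February 24, 2018 through May 2, 2018 inclusive is 68 days; tolling adds 68 days: August 2, 2018 + 68 days = October 9, 2018.
From May 13, 2018 through July 13, 2018 inclusive is 62 days; tolling adds 62 days: October 9, 2018 + 62 days = December 10, 2018.
December 10, 2018 is a Monday and not a day on which the insurer's offices are closed, so no extension applies.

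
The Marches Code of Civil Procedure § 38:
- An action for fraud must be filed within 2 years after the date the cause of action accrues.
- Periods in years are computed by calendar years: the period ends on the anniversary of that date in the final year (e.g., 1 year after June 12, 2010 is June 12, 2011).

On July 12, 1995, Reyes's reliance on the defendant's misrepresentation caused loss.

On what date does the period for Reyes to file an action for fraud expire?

July 12, 1997

2 years after July 12, 1995 is July 12, 1997.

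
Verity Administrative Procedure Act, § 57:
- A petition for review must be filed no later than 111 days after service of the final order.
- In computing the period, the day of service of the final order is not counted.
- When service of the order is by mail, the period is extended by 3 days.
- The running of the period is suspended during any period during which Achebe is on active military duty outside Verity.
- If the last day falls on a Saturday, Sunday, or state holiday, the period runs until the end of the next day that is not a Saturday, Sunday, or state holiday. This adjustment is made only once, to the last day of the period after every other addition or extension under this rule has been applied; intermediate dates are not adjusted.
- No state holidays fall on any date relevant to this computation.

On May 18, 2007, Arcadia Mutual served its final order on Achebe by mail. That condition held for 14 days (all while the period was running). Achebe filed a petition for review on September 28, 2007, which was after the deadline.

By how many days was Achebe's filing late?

111 days after May 18, 2007 is September 6, 2007.
Service was by mail, adding 3 days: September 6, 2007 + 3 days = September 9, 2007.
Tolling adds 14 days: September 9, 2007 + 14 days = September 23, 2007.
September 23, 2007 is Sunday. The next qualifying day is September 24, 2007.
The deadline is September 24, 2007; from September 24, 2007 to September 28, 2007 is 4 days.

4 days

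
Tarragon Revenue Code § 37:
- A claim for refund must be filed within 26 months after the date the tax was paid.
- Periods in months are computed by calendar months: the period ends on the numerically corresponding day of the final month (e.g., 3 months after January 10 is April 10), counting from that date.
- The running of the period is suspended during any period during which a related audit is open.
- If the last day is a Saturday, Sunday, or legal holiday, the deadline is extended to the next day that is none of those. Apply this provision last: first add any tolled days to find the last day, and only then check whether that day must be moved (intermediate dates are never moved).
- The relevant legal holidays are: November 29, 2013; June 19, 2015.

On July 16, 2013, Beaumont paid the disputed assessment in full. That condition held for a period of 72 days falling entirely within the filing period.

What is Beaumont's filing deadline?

November 27, 2015

26 months after July 16, 2013 is September 16, 2015.
Tolling adds 72 days: September 16, 2015 + 72 days = November 27, 2015.
November 27, 2015 is a Friday and not a legal holiday, so no extension applies.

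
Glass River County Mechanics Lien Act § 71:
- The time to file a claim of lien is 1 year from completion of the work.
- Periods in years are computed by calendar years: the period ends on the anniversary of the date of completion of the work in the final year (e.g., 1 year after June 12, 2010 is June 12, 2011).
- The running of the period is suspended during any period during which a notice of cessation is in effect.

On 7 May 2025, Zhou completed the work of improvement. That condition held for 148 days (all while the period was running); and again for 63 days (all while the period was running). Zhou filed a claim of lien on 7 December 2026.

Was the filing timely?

No

1 year after 7 May 2025 is May 7, 2026.
Tolling adds 148 days: May 7, 2026 + 148 days = October 2, 2026.
Tolling adds 63 days: October 2, 2026 + 63 days = December 4, 2026.
The deadline is December 4, 2026; the filing on December 7, 2026 is after that date.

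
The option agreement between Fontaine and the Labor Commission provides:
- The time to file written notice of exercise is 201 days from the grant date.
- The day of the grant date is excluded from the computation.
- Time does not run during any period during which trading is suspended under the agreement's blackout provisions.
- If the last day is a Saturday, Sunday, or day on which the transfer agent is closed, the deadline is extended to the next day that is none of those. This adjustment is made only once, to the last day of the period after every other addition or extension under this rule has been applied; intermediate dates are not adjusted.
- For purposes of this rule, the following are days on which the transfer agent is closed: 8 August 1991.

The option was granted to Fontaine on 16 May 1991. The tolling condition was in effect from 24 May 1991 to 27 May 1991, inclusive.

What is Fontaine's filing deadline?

December 9, 1991

201 days after 16 May 1991 is December 3, 1991.
From May 24, 1991 through May 27, 1991 inclusive is 4 days; tolling adds 4 days: December 3, 1991 + 4 days = December 7, 1991.
December 7, 1991 is Saturday; December 8, 1991 is Sunday. The next qualifying day is December 9, 1991.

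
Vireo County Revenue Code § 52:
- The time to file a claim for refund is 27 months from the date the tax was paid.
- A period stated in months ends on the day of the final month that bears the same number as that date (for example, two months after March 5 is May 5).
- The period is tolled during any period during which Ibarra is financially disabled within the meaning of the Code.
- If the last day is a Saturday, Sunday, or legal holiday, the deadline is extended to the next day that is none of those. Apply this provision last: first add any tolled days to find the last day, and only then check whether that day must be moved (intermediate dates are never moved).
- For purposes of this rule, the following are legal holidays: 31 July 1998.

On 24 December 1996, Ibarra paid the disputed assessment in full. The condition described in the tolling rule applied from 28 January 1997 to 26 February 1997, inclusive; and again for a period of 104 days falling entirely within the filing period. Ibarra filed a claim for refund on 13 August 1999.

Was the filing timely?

27 months after 24 December 1996 is March 24, 1999.
From January 28, 1997 through February 26, 1997 inclusive is 30 days; tolling adds 30 days: March 24, 1999 + 30 days = April 23, 1999.
Tolling adds 104 days: April 23, 1999 + 104 days = August 5, 1999.
August 5, 1999 is a Thursday and not a legal holiday, so no extension applies.
The deadline is August 5, 1999; the filing on August 13, 1999 is after that date.

No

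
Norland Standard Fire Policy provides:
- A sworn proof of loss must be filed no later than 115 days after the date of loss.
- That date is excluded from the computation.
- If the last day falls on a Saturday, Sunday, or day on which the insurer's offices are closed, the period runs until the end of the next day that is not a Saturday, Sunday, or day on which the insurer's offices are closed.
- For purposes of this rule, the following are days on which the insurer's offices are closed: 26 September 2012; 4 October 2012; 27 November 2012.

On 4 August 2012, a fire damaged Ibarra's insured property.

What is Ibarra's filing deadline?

115 days after 4 August 2012 is November 27, 2012.
November 27, 2012 is a listed holiday. The next qualifying day is November 28, 2012.

November 28, 2012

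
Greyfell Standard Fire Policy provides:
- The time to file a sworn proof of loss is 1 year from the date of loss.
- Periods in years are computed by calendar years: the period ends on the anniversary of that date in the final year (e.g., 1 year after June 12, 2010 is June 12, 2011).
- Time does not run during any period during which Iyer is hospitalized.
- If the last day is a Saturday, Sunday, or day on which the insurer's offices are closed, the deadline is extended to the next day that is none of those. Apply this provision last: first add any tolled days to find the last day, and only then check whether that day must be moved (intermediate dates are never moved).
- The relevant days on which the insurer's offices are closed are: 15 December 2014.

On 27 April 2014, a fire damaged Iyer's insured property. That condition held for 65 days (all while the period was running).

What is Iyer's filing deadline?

July 1, 2015

1 year after 27 April 2014 is April 27, 2015.
Tolling adds 65 days: April 27, 2015 + 65 days = July 1, 2015.
July 1, 2015 is a Wednesday and not a day on which the insurer's offices are closed, so no extension applies.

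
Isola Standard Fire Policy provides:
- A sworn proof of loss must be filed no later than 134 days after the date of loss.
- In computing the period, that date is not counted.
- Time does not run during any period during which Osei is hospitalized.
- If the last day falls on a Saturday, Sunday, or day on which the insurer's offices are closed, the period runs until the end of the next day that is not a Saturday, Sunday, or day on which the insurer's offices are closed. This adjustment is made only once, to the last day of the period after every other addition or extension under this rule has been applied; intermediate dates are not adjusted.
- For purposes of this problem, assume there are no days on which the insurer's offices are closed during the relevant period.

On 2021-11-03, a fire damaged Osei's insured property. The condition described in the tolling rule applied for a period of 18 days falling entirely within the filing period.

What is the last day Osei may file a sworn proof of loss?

April 4, 2022

134 days after 2021-11-03 is March 17, 2022.
Tolling adds 18 days: March 17, 2022 + 18 days = April 4, 2022.
April 4, 2022 is a Monday and not a day on which the insurer's offices are closed, so no extension applies.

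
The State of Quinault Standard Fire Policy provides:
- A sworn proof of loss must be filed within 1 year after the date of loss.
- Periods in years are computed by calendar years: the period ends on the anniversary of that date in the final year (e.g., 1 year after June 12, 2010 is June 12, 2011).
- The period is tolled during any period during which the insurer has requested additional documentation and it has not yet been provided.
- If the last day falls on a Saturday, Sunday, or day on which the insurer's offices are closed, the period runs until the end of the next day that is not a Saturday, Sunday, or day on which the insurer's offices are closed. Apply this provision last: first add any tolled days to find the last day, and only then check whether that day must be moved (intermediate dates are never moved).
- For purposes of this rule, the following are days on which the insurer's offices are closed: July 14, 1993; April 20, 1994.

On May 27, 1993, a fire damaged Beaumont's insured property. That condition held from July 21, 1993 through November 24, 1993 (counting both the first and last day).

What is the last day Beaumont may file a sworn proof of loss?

1 year after May 27, 1993 is May 27, 1994.
From July 21, 1993 through November 24, 1993 inclusive is 127 days; tolling adds 127 days: May 27, 1994 + 127 days = October 1, 1994.
October 1, 1994 is Saturday; October 2, 1994 is Sunday. The next qualifying day is October 3, 1994.

October 3, 1994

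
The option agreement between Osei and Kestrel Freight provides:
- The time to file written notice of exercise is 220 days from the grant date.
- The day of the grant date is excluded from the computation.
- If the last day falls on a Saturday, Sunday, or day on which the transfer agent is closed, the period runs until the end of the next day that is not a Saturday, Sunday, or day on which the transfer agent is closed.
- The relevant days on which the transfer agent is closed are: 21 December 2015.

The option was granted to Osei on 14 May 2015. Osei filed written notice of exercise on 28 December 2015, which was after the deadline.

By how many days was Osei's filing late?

220 days after 14 May 2015 is December 20, 2015.
December 20, 2015 is Sunday; December 21, 2015 is a listed holiday. The next qualifying day is December 22, 2015.
The deadline is December 22, 2015; from December 22, 2015 to December 28, 2015 is 6 days.

6 days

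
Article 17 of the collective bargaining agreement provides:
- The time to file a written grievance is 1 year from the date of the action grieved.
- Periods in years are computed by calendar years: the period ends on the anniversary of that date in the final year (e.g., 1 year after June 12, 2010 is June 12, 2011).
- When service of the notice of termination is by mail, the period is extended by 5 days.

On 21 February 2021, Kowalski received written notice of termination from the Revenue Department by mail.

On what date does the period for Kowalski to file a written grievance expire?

1 year after 21 February 2021 is February 21, 2022.
Service was by mail, adding 5 days: February 21, 2022 + 5 days = February 26, 2022.

February 26, 2022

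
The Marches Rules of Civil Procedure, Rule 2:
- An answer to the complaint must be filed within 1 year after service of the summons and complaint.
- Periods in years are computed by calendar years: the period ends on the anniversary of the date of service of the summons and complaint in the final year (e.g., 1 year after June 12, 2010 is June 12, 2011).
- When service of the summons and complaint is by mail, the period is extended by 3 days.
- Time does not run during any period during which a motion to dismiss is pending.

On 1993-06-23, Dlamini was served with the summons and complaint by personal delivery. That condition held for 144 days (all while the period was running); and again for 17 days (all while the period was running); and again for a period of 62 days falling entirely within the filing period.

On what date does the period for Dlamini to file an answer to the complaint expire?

February 1, 1995

1 year after 1993-06-23 is June 23, 1994.
Service was not by mail, so no mail extension applies.
Tolling adds 144 days: June 23, 1994 + 144 days = November 14, 1994.
Tolling adds 17 days: November 14, 1994 + 17 days = December 1, 1994.
Tolling adds 62 days: December 1, 1994 + 62 days = February 1, 1995.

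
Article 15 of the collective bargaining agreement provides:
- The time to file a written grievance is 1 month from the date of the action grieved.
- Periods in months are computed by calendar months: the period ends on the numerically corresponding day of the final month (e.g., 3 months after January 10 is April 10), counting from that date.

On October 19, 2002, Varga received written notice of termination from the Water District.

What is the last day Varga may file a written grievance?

November 19, 2002

1 month after October 19, 2002 is November 19, 2002.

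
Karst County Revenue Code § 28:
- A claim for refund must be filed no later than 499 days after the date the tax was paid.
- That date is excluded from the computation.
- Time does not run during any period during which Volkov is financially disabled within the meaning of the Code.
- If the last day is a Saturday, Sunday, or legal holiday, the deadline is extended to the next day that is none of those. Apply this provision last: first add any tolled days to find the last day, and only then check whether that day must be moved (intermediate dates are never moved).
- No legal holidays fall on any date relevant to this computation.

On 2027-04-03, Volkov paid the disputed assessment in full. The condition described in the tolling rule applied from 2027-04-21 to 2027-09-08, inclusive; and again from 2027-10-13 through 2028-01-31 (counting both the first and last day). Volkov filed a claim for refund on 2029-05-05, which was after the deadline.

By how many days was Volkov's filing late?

499 days after 2027-04-03 is August 14, 2028.
From April 21, 2027 through September 8, 2027 inclusive is 141 days; tolling adds 141 days: August 14, 2028 + 141 days = January 2, 2029.
From October 13, 2027 through January 31, 2028 inclusive is 111 days; tolling adds 111 days: January 2, 2029 + 111 days = April 23, 2029.
April 23, 2029 is a Monday and not a legal holiday, so no extension applies.
The deadline is April 23, 2029; from April 23, 2029 to May 5, 2029 is 12 days.

12 days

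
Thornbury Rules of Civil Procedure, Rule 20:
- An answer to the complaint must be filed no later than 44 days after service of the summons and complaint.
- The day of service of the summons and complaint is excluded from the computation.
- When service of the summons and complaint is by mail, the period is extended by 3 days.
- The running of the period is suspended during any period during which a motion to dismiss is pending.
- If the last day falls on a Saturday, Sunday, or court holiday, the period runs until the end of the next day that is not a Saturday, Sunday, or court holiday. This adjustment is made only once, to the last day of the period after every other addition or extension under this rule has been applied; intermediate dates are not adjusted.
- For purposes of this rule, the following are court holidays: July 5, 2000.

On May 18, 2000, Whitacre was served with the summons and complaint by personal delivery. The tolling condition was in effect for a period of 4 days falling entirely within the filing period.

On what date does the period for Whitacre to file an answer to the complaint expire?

July 6, 2000

44 days after May 18, 2000 is July 1, 2000.
Service was not by mail, so no mail extension applies.
Tolling adds 4 days: July 1, 2000 + 4 days = July 5, 2000.
July 5, 2000 is a listed holiday. The next qualifying day is July 6, 2000.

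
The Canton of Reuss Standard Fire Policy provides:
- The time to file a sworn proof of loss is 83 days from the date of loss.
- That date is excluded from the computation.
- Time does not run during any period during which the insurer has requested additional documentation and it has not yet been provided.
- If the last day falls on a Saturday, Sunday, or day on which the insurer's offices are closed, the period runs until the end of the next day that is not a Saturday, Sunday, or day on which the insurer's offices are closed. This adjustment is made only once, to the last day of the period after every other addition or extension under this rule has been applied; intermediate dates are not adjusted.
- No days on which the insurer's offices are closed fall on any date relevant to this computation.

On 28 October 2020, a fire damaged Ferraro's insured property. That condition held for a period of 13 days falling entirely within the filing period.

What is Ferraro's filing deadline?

83 days after 28 October 2020 is January 19, 2021.
Tolling adds 13 days: January 19, 2021 + 13 days = February 1, 2021.
February 1, 2021 is a Monday and not a day on which the insurer's offices are closed, so no extension applies.

February 1, 2021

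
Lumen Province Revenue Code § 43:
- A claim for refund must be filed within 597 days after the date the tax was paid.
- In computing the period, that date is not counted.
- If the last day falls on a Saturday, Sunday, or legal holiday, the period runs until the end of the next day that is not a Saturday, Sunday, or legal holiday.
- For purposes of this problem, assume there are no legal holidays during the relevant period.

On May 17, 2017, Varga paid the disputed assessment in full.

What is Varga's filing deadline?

597 days after May 17, 2017 is January 4, 2019.
January 4, 2019 is a Friday and not a legal holiday, so no extension applies.

January 4, 2019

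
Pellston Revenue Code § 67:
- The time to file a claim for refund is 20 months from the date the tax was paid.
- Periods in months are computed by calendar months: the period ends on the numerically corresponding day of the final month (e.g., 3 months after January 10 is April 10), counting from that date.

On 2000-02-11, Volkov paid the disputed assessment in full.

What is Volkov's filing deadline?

October 11, 2001

20 months after 2000-02-11 is October 11, 2001.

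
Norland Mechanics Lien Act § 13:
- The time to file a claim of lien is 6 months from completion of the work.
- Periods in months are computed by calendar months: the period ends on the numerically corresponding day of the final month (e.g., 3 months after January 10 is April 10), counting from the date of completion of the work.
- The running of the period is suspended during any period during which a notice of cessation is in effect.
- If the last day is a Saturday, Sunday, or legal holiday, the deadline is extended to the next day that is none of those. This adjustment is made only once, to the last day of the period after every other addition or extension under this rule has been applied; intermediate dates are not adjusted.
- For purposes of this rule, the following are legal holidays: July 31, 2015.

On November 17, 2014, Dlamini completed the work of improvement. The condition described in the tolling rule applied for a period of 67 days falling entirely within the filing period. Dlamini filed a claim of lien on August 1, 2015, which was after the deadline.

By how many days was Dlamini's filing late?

9 days

6 months after November 17, 2014 is May 17, 2015.
Tolling adds 67 days: May 17, 2015 + 67 days = July 23, 2015.
July 23, 2015 is a Thursday and not a legal holiday, so no extension applies.
The deadline is July 23, 2015; from July 23, 2015 to August 1, 2015 is 9 days.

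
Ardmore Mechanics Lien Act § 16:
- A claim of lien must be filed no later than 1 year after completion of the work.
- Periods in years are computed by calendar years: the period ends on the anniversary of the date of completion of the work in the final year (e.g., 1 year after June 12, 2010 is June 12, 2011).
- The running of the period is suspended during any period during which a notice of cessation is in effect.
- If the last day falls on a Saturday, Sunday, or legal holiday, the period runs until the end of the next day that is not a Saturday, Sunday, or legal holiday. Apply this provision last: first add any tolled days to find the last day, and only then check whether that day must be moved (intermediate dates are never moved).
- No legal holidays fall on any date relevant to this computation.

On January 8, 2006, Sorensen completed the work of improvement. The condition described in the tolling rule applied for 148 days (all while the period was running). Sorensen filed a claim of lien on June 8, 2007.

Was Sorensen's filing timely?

No

1 year after January 8, 2006 is January 8, 2007.
Tolling adds 148 days: January 8, 2007 + 148 days = June 5, 2007.
June 5, 2007 is a Tuesday and not a legal holiday, so no extension applies.
The deadline is June 5, 2007; the filing on June 8, 2007 is after that date.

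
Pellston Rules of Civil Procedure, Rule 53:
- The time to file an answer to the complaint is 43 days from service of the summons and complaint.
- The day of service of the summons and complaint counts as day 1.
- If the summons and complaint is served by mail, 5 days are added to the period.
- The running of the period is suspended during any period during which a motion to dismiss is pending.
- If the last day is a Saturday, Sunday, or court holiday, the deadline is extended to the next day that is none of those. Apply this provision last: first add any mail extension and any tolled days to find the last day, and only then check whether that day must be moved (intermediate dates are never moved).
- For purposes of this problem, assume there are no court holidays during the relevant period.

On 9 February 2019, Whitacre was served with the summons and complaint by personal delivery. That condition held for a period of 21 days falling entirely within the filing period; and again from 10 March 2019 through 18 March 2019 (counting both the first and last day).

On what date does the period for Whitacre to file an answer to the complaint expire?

Counting 9 February 2019 as day 1, day 43 is March 23, 2019.
Service was not by mail, so no mail extension applies.
Tolling adds 21 days: March 23, 2019 + 21 days = April 13, 2019.
From March 10, 2019 through March 18, 2019 inclusive is 9 days; tolling adds 9 days: April 13, 2019 + 9 days = April 22, 2019.
April 22, 2019 is a Monday and not a court holiday, so no extension applies.

April 22, 2019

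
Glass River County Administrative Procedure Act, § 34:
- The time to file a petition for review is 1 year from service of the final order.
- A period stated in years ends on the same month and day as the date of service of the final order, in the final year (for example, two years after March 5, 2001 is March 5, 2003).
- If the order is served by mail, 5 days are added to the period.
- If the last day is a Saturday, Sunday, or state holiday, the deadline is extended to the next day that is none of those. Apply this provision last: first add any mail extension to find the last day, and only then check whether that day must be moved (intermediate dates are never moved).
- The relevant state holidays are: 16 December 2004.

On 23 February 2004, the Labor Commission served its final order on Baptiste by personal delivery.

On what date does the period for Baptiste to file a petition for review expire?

February 23, 2005

1 year after 23 February 2004 is February 23, 2005.
Service was not by mail, so no mail extension applies.
February 23, 2005 is a Wednesday and not a state holiday, so no extension applies.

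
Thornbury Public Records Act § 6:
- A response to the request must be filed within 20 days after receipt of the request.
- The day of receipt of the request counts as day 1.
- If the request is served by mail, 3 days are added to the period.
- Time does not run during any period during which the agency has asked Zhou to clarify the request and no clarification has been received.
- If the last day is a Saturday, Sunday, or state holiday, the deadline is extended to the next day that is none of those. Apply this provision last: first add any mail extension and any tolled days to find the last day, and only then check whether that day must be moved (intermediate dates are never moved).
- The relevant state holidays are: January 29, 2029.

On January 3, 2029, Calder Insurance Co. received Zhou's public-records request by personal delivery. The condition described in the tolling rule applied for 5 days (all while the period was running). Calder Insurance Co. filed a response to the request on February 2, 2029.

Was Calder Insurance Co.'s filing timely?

Counting January 3, 2029 as day 1, day 20 is January 22, 2029.
Service was not by mail, so no mail extension applies.
Tolling adds 5 days: January 22, 2029 + 5 days = January 27, 2029.
January 27, 2029 is Saturday; January 28, 2029 is Sunday; January 29, 2029 is a listed holiday. The next qualifying day is January 30, 2029.
The deadline is January 30, 2029; the filing on February 2, 2029 is after that date.

No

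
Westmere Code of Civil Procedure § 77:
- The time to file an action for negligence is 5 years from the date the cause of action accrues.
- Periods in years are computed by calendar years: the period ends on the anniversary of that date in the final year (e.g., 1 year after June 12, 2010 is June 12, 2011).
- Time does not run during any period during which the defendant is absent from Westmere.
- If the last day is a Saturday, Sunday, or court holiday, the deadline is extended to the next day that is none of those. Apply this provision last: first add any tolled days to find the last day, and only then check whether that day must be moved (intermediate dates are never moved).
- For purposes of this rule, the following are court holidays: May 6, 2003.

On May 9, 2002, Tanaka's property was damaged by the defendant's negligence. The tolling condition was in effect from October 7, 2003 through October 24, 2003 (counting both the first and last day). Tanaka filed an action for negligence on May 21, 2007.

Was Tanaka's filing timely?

5 years after May 9, 2002 is May 9, 2007.
From October 7, 2003 through October 24, 2003 inclusive is 18 days; tolling adds 18 days: May 9, 2007 + 18 days = May 27, 2007.
May 27, 2007 is Sunday. The next qualifying day is May 28, 2007.
The deadline is May 28, 2007; the filing on May 21, 2007 is on or before that date.

Yes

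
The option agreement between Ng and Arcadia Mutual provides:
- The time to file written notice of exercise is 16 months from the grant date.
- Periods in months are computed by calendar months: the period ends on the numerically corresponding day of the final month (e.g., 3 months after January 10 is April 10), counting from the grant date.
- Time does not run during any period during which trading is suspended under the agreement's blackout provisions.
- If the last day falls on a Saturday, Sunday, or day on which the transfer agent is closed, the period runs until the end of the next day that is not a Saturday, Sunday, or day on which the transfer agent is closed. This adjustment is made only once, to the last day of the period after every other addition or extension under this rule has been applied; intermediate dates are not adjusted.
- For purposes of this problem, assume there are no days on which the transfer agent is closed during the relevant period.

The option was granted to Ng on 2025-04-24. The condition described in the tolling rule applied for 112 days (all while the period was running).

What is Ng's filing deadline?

December 14, 2026

16 months after 2025-04-24 is August 24, 2026.
Tolling adds 112 days: August 24, 2026 + 112 days = December 14, 2026.
December 14, 2026 is a Monday and not a day on which the transfer agent is closed, so no extension applies.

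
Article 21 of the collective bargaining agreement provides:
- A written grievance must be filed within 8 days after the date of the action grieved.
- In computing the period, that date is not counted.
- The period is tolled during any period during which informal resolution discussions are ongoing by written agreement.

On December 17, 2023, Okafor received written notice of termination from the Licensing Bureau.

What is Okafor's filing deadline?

8 days after December 17, 2023 is December 25, 2023.

December 25, 2023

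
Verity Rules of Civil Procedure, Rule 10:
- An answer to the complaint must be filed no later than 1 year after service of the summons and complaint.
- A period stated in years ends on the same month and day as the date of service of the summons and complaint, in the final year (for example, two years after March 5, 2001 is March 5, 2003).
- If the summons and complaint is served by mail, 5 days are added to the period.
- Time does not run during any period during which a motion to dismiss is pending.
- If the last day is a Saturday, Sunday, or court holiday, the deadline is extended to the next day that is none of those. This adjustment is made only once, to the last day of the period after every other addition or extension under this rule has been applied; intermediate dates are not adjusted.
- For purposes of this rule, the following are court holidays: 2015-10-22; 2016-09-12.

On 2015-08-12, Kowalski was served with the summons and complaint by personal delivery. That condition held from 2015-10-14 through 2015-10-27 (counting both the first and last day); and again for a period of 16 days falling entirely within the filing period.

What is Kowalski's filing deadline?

September 13, 2016

1 year after 2015-08-12 is August 12, 2016.
Service was not by mail, so no mail extension applies.
From October 14, 2015 through October 27, 2015 inclusive is 14 days; tolling adds 14 days: August 12, 2016 + 14 days = August 26, 2016.
Tolling adds 16 days: August 26, 2016 + 16 days = September 11, 2016.
September 11, 2016 is Sunday; September 12, 2016 is a listed holiday. The next qualifying day is September 13, 2016.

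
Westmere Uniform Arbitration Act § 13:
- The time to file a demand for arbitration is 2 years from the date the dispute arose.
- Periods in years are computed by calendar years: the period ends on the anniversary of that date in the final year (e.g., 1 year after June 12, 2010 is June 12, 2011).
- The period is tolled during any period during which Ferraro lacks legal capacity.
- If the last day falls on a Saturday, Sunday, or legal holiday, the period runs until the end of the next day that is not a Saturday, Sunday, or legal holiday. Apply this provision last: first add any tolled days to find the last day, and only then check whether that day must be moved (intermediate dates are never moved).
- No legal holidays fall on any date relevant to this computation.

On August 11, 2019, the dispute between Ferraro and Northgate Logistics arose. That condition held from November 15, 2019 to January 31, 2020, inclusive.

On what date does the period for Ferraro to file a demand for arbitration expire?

2 years after August 11, 2019 is August 11, 2021.
From November 15, 2019 through January 31, 2020 inclusive is 78 days; tolling adds 78 days: August 11, 2021 + 78 days = October 28, 2021.
October 28, 2021 is a Thursday and not a legal holiday, so no extension applies.

October 28, 2021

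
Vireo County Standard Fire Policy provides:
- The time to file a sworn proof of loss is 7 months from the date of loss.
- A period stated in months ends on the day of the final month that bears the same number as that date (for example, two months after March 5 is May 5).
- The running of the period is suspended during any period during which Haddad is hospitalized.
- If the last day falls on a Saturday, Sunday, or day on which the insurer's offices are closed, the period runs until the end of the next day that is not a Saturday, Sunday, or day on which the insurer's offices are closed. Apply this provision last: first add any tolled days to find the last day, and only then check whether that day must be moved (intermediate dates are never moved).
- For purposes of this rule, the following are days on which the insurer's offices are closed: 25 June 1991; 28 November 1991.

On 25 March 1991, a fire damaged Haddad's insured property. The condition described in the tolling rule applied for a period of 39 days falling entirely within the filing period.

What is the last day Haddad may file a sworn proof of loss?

7 months after 25 March 1991 is October 25, 1991.
Tolling adds 39 days: October 25, 1991 + 39 days = December 3, 1991.
December 3, 1991 is a Tuesday and not a day on which the insurer's offices are closed, so no extension applies.

December 3, 1991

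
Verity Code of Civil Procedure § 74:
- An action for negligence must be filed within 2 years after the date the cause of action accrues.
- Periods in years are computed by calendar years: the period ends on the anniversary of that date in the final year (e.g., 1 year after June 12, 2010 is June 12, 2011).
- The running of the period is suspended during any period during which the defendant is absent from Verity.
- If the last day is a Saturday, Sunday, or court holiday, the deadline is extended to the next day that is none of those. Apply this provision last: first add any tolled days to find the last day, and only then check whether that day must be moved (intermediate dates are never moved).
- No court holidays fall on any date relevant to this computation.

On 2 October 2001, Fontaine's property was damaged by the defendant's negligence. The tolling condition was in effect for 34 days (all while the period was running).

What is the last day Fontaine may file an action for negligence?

2 years after 2 October 2001 is October 2, 2003.
Tolling adds 34 days: October 2, 2003 + 34 days = November 5, 2003.
November 5, 2003 is a Wednesday and not a court holiday, so no extension applies.

November 5, 2003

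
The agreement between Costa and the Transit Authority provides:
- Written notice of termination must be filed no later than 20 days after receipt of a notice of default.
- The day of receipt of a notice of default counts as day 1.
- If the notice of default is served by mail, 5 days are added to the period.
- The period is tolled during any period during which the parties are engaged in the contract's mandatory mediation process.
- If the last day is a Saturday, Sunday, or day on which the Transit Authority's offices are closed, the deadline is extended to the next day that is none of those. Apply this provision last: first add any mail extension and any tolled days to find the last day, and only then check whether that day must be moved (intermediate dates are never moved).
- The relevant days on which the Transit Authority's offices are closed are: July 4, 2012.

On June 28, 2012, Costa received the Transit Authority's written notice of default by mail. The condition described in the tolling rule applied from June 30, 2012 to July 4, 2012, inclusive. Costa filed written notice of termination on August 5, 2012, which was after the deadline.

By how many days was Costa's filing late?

Counting June 28, 2012 as day 1, day 20 is July 17, 2012.
Service was by mail, adding 5 days: July 17, 2012 + 5 days = July 22, 2012.
From June 30, 2012 through July 4, 2012 inclusive is 5 days; tolling adds 5 days: July 22, 2012 + 5 days = July 27, 2012.
July 27, 2012 is a Friday and not a day on which the Transit Authority's offices are closed, so no extension applies.
The deadline is July 27, 2012; from July 27, 2012 to August 5, 2012 is 9 days.

9 days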